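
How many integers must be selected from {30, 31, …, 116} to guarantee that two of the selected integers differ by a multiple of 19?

Use the pigeonhole principle on residue classes: group the integers by remainder mod 19; there are 19 residue classes, each nonempty in this range.
Choosing one from each class (19 integers) avoids any shared remainder.
One more choice must repeat a class, so two differ by a multiple of 19. Hence 19 + 1 = 20.

20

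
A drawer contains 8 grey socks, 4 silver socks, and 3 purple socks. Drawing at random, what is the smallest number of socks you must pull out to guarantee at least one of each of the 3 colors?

13

The hardest color to obtain is purple: we could draw every other sock first — 15 − 3 = 12 socks — without a single purple one.
The next draw must be purple, so 12 + 1 = 13.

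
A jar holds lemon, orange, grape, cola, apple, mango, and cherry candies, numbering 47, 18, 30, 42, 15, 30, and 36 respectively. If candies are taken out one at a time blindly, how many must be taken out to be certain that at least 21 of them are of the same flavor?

In the worst case we take at most 20 of each flavor, but all 18 orange and all 15 apple (fewer than 20), giving 20 + 18 + 20 + 20 + 15 + 20 + 20 = 133.
One more candy then forces some flavor to 21, so 133 + 1 = 134.

134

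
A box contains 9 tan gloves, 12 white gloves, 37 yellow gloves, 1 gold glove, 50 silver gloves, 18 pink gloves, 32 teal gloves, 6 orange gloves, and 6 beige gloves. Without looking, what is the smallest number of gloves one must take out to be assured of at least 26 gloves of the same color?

128

In the worst case we take at most 25 of each color, but all 9 tan, all 12 white, all 1 gold, all 18 pink, all 6 orange, and all 6 beige (fewer than 25), giving 9 + 12 + 25 + 1 + 25 + 18 + 25 + 6 + 6 = 127.
One more glove then forces some color to 26, so 127 + 1 = 128.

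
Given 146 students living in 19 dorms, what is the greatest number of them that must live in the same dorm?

8

If each of the 19 dorms held at most 7, the total would be at most 19 × 7 = 133 < 146, a contradiction.
So at least one holds ⌈146/19⌉ = 8.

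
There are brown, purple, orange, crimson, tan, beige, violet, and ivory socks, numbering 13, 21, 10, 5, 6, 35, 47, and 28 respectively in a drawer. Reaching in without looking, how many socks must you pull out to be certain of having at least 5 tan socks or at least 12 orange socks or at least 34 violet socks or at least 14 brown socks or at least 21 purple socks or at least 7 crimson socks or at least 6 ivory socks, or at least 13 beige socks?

The worst case stops just short of every target: 13 brown, 20 purple, all 10 orange, all 5 crimson, 4 tan, 12 beige, 33 violet, 5 ivory — 13 + 20 + 10 + 5 + 4 + 12 + 33 + 5 = 102 socks.
One more sock must push some color to its target, so 102 + 1 = 103.

103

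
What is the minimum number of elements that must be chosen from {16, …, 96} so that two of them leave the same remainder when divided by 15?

Use the pigeonhole principle on residue classes: group the integers by remainder mod 15; there are 15 residue classes, each nonempty in this range.
Choosing one from each class (15 integers) avoids any shared remainder.
One more choice must repeat a class, so two differ by a multiple of 15. Hence 15 + 1 = 16.

16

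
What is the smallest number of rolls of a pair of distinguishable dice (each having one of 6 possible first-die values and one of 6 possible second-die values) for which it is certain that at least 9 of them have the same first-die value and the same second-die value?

289

There are 6 × 6 = 36 (first-die value, second-die value) combinations acting as pigeonholes.
With 36 × 8 = 288 rolls of a pair of distinguishable dice we could place exactly 8 in each, with no (first-die value, second-die value) pair reaching 9.
One more forces some (first-die value, second-die value) pair to hold 9, so 288 + 1 = 289.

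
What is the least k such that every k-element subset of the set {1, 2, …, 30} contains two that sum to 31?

16

Partition {1, …, 30} into 15 pairs: {1,30}, {2,29}, …, {15,16}.
Choosing 15 integers — say the integers 1 through 15 — takes one from each pair and avoids the property.
Choosing 16 forces two into the same pair by pigeonhole, and those sum to 31. So 16.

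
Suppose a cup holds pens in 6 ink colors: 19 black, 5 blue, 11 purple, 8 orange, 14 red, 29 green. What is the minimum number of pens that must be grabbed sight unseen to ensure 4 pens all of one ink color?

The worst case takes 3 pens of each ink color without reaching 4 of any: 6 × 3 = 18.
The next pen must bring some ink color to 4, so 18 + 1 = 19.

19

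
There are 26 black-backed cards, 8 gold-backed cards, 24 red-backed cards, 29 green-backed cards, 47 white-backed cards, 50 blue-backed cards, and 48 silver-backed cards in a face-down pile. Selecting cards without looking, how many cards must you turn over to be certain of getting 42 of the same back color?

In the worst case we take at most 41 of each back color, but all 26 black-backed, all 8 gold-backed, all 24 red-backed, and all 29 green-backed (fewer than 41), giving 26 + 8 + 24 + 29 + 41 + 41 + 41 = 210.
One more card then forces some back color to 42, so 210 + 1 = 211.

211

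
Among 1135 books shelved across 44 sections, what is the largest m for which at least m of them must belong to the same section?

26

If each of the 44 sections held at most 25, the total would be at most 44 × 25 = 1100 < 1135, a contradiction.
So at least one holds ⌈1135/44⌉ = 26.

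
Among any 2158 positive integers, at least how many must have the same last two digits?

If each of the 100 possible two-digit endings held at most 21, the total would be at most 100 × 21 = 2100 < 2158, a contradiction.
So at least one holds ⌈2158/100⌉ = 22.

22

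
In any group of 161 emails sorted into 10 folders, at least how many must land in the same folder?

17

The 161 emails fall into 10 folders.
If each of the 10 folders held at most 16, the total would be at most 10 × 16 = 160 < 161, a contradiction.
So at least one holds ⌈161/10⌉ = 17.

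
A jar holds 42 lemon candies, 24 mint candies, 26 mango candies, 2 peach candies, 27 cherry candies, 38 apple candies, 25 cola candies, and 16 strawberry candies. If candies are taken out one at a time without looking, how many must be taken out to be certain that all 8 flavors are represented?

The hardest flavor to obtain is peach: we could draw every other candy first — 200 − 2 = 198 candies — without a single peach one.
The next draw must be peach, so 198 + 1 = 199.

199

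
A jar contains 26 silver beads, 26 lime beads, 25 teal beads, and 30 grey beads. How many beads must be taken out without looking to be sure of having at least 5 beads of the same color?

17

Treat the 4 colors as pigeonholes.
The worst case takes 4 beads of each color without reaching 5 of any: 4 × 4 = 16.
The next bead must bring some color to 5, so 16 + 1 = 17.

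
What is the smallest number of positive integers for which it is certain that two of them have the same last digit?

There are 10 possible last digits acting as pigeonholes.
With 10 positive integers we could place one in each, avoiding any repeat.
One more forces some class to hold 2, so 10 + 1 = 11.

11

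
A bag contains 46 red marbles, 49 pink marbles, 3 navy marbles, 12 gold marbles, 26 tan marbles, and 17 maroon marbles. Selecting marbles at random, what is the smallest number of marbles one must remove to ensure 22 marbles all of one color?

96

Treat the 6 colors as pigeonholes.
In the worst case we take at most 21 of each color, but all 3 navy, all 12 gold, and all 17 maroon (fewer than 21), giving 21 + 21 + 3 + 12 + 21 + 17 = 95.
One more marble then forces some color to 22, so 95 + 1 = 96.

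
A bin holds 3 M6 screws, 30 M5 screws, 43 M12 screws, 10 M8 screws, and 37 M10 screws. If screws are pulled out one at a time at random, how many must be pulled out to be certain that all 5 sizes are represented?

The hardest size to obtain is M6: we could draw every other screw first — 123 − 3 = 120 screws — without a single M6 one.
The next draw must be M6, so 120 + 1 = 121.

121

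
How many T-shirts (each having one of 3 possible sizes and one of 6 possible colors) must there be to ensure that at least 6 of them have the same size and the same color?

91

There are 3 × 6 = 18 (size, color) combinations acting as pigeonholes.
With 18 × 5 = 90 T-shirts we could place exactly 5 in each, with no (size, color) pair reaching 6.
One more forces some (size, color) pair to hold 6, so 90 + 1 = 91.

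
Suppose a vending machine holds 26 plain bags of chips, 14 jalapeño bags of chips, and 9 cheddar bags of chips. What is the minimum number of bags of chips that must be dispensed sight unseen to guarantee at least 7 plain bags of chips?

30

The worst case draws every non-plain bag of chips first: 14 + 9 = 23.
The next 7 draws are then forced to be plain, giving 23 + 7 = 30.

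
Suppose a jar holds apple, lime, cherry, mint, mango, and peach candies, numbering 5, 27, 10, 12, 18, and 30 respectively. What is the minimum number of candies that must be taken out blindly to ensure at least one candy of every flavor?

98

The hardest flavor to obtain is apple: we could draw every other candy first — 102 − 5 = 97 candies — without a single apple one.
The next draw must be apple, so 97 + 1 = 98.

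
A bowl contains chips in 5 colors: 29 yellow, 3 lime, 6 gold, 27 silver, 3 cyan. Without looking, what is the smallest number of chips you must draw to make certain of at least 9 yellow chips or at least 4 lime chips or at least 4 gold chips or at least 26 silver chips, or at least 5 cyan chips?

The worst case stops just short of every target: 8 yellow, 3 lime, 3 gold, 25 silver, all 3 cyan — 8 + 3 + 3 + 25 + 3 = 42 chips.
One more chip must push some color to its target, so 42 + 1 = 43.

43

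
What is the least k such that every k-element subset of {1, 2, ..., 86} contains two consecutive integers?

44

Partition {1, …, 86} into 43 pairs: {1,2}, {3,4}, …, {85,86}.
Choosing 43 integers — say the 43 even numbers 2, 4, …, 86 — takes one from each pair and avoids the property.
Choosing 44 forces two into the same pair by pigeonhole, and those are consecutive. So 44.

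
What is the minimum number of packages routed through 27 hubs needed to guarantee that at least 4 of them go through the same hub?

There are 27 hubs acting as pigeonholes.
With 27 × 3 = 81 packages we could place exactly 3 in each, with no class reaching 4.
One more forces some class to hold 4, so 81 + 1 = 82.

82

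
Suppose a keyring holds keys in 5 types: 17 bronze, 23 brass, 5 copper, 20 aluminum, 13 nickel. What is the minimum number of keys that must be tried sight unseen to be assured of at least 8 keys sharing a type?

34

In the worst case we take at most 7 of each type, but all 5 copper (fewer than 7), giving 7 + 7 + 5 + 7 + 7 = 33.
One more key then forces some type to 8, so 33 + 1 = 34.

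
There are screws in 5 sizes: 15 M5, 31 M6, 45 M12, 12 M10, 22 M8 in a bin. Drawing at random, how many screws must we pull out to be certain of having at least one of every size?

114

The hardest size to obtain is M10: we could draw every other screw first — 125 − 12 = 113 screws — without a single M10 one.
The next draw must be M10, so 113 + 1 = 114.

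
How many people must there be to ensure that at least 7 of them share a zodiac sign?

73

There are 12 zodiac signs acting as pigeonholes.
With 12 × 6 = 72 people we could place exactly 6 in each, with no class reaching 7.
One more forces some class to hold 7, so 72 + 1 = 73.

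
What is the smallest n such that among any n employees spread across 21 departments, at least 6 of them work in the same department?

There are 21 departments acting as pigeonholes.
With 21 × 5 = 105 employees we could place exactly 5 in each, with no class reaching 6.
One more forces some class to hold 6, so 105 + 1 = 106.

106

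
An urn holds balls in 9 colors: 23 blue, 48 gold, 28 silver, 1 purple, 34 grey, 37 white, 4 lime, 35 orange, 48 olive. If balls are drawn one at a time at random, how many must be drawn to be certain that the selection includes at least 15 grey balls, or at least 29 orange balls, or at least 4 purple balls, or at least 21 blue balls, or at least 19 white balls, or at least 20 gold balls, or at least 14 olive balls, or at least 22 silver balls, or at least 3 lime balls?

The worst case stops just short of every target: 20 blue, 19 gold, 21 silver, all 1 purple, 14 grey, 18 white, 2 lime, 28 orange, 13 olive — 20 + 19 + 21 + 1 + 14 + 18 + 2 + 28 + 13 = 136 balls.
One more ball must push some color to its target, so 136 + 1 = 137.

137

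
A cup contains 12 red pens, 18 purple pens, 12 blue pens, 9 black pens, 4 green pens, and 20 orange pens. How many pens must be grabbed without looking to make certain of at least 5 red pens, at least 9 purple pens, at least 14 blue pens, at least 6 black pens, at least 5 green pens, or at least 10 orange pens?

The worst case stops just short of every target: 4 red, 8 purple, all 12 blue, 5 black, 4 green, 9 orange — 4 + 8 + 12 + 5 + 4 + 9 = 42 pens.
One more pen must push some ink color to its target, so 42 + 1 = 43.

43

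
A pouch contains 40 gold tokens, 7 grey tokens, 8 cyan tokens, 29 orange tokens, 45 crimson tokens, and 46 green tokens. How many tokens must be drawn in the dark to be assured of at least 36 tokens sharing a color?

Treat the 6 colors as pigeonholes.
In the worst case we take at most 35 of each color, but all 7 grey, all 8 cyan, and all 29 orange (fewer than 35), giving 35 + 7 + 8 + 29 + 35 + 35 = 149.
One more token then forces some color to 36, so 149 + 1 = 150.

150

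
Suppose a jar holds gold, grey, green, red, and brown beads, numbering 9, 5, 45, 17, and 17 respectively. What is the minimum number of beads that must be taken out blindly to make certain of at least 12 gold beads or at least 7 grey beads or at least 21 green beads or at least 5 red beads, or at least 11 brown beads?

The worst case stops just short of every target: all 9 gold, all 5 grey, 20 green, 4 red, 10 brown — 9 + 5 + 20 + 4 + 10 = 48 beads.
One more bead must push some color to its target, so 48 + 1 = 49.

49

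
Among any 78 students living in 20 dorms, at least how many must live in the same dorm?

4

If each of the 20 dorms held at most 3, the total would be at most 20 × 3 = 60 < 78, a contradiction.
So at least one holds ⌈78/20⌉ = 4.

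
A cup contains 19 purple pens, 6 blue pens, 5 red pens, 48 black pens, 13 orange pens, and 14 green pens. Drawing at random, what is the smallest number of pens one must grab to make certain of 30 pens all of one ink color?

87

In the worst case we take at most 29 of each ink color, but all 19 purple, all 6 blue, all 5 red, all 13 orange, and all 14 green (fewer than 29), giving 19 + 6 + 5 + 29 + 13 + 14 = 86.
One more pen then forces some ink color to 30, so 86 + 1 = 87.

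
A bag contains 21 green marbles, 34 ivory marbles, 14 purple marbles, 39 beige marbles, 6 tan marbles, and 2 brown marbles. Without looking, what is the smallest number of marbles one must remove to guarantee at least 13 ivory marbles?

95

To avoid ivory marbles as long as possible, exhaust the other 5 colors first.
The worst case draws every non-ivory marble first: 21 + 14 + 39 + 6 + 2 = 82.
The next 13 draws are then forced to be ivory, giving 82 + 13 = 95.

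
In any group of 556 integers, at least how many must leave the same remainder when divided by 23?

The 556 integers fall into 23 residue classes modulo 23.
If each of the 23 residue classes modulo 23 held at most 24, the total would be at most 23 × 24 = 552 < 556, a contradiction.
So at least one holds ⌈556/23⌉ = 25.

25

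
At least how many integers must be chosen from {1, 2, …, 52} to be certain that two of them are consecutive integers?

27

Partition {1, …, 52} into 26 pairs: {1,2}, {3,4}, …, {51,52}.
Choosing 26 integers — say the 26 even numbers 2, 4, …, 52 — takes one from each pair and avoids the property.
Choosing 27 forces two into the same pair by pigeonhole, and those are consecutive. So 27.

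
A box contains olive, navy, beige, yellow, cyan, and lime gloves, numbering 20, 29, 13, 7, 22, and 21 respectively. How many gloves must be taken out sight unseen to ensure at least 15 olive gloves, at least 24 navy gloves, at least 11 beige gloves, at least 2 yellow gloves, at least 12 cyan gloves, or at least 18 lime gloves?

77

Each of the 6 colors has its own threshold; avoid all of them simultaneously.
The worst case stops just short of every target: 14 olive, 23 navy, 10 beige, 1 yellow, 11 cyan, 17 lime — 14 + 23 + 10 + 1 + 11 + 17 = 76 gloves.
One more glove must push some color to its target, so 76 + 1 = 77.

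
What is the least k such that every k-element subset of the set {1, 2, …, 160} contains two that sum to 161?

Partition {1, …, 160} into 80 pairs: {1,160}, {2,159}, …, {80,81}.
Choosing 80 integers — say the integers 1 through 80 — takes one from each pair and avoids the property.
Choosing 81 forces two into the same pair by pigeonhole, and those sum to 161. So 81.

81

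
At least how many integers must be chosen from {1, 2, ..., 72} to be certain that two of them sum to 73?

Partition {1, …, 72} into 36 pairs: {1,72}, {2,71}, …, {36,37}.
Choosing 36 integers — say the integers 1 through 36 — takes one from each pair and avoids the property.
Choosing 37 forces two into the same pair by pigeonhole, and those sum to 73. So 37.

37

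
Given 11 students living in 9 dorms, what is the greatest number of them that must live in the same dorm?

The 11 students fall into 9 dorms.
If each of the 9 dorms held at most 1, the total would be at most 9 × 1 = 9 < 11, a contradiction.
So at least one holds ⌈11/9⌉ = 2.

2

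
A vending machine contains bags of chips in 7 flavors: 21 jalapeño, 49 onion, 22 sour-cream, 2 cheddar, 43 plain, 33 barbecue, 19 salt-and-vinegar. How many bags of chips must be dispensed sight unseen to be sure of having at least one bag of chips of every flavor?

The hardest flavor to obtain is cheddar: we could draw every other bag of chips first — 189 − 2 = 187 bags of chips — without a single cheddar one.
The next draw must be cheddar, so 187 + 1 = 188.

188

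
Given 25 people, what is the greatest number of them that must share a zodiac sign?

3

There are 12 zodiac signs, which serve as the pigeonholes.
If each of the 12 zodiac signs held at most 2, the total would be at most 12 × 2 = 24 < 25, a contradiction.
So at least one holds ⌈25/12⌉ = 3.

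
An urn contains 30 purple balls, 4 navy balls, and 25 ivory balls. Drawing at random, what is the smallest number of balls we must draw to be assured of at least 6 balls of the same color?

Treat the 3 colors as pigeonholes.
In the worst case we take at most 5 of each color, but all 4 navy (fewer than 5), giving 5 + 4 + 5 = 14.
One more ball then forces some color to 6, so 14 + 1 = 15.

15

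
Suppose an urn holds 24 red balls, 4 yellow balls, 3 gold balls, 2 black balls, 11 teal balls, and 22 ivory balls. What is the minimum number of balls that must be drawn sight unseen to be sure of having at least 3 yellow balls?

65

The worst case draws every non-yellow ball first: 24 + 3 + 2 + 11 + 22 = 62.
The next 3 draws are then forced to be yellow, giving 62 + 3 = 65.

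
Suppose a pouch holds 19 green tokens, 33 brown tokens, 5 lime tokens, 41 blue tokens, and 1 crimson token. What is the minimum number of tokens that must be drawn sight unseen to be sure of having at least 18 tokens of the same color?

58

Treat the 5 colors as pigeonholes.
In the worst case we take at most 17 of each color, but all 5 lime and all 1 crimson (fewer than 17), giving 17 + 17 + 5 + 17 + 1 = 57.
One more token then forces some color to 18, so 57 + 1 = 58.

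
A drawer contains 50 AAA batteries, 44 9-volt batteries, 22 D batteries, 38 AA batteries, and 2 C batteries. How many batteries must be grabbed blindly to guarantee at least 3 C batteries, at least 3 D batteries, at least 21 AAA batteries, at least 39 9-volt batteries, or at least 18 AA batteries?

80

The worst case stops just short of every target: 20 AAA, 38 9-volt, 2 D, 17 AA, 2 C — 20 + 38 + 2 + 17 + 2 = 79 batteries.
One more battery must push some type to its target, so 79 + 1 = 80.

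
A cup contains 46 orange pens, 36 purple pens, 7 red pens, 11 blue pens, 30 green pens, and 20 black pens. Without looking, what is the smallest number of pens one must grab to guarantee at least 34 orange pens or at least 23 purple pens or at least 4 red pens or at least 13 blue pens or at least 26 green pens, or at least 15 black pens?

109

The worst case stops just short of every target: 33 orange, 22 purple, 3 red, all 11 blue, 25 green, 14 black — 33 + 22 + 3 + 11 + 25 + 14 = 108 pens.
One more pen must push some ink color to its target, so 108 + 1 = 109.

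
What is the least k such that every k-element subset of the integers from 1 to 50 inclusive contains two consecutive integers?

Partition {1, …, 50} into 25 pairs: {1,2}, {3,4}, …, {49,50}.
Choosing 25 integers — say the 25 even numbers 2, 4, …, 50 — takes one from each pair and avoids the property.
Choosing 26 forces two into the same pair by pigeonhole, and those are consecutive. So 26.

26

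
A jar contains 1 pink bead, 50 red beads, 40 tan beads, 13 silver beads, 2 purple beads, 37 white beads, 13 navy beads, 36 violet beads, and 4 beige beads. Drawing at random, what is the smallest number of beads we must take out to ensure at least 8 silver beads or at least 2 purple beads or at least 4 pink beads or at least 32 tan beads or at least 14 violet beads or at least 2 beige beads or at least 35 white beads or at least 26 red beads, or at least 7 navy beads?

120

The worst case stops just short of every target: all 1 pink, 25 red, 31 tan, 7 silver, 1 purple, 34 white, 6 navy, 13 violet, 1 beige — 1 + 25 + 31 + 7 + 1 + 34 + 6 + 13 + 1 = 119 beads.
One more bead must push some color to its target, so 119 + 1 = 120.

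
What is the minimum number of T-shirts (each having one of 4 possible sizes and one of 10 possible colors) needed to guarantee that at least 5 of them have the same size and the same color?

161

There are 4 × 10 = 40 (size, color) combinations acting as pigeonholes.
With 40 × 4 = 160 T-shirts we could place exactly 4 in each, with no (size, color) pair reaching 5.
One more forces some (size, color) pair to hold 5, so 160 + 1 = 161.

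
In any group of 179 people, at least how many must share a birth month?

The 179 people fall into 12 months of the year.
If each of the 12 months of the year held at most 14, the total would be at most 12 × 14 = 168 < 179, a contradiction.
So at least one holds ⌈179/12⌉ = 15.

15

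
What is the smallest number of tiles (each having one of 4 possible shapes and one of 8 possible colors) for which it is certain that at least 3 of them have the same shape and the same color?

There are 4 × 8 = 32 (shape, color) combinations acting as pigeonholes.
With 32 × 2 = 64 tiles we could place exactly 2 in each, with no (shape, color) pair reaching 3.
One more forces some (shape, color) pair to hold 3, so 64 + 1 = 65.

65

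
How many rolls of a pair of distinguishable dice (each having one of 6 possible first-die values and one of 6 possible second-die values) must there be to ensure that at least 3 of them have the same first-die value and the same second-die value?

There are 6 × 6 = 36 (first-die value, second-die value) combinations acting as pigeonholes.
With 36 × 2 = 72 rolls of a pair of distinguishable dice we could place exactly 2 in each, with no (first-die value, second-die value) pair reaching 3.
One more forces some (first-die value, second-die value) pair to hold 3, so 72 + 1 = 73.

73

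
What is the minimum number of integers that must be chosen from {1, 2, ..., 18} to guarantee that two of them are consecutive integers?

10

Partition {1, …, 18} into 9 pairs: {1,2}, {3,4}, …, {17,18}.
Choosing 9 integers — say the 9 even numbers 2, 4, …, 18 — takes one from each pair and avoids the property.
Choosing 10 forces two into the same pair by pigeonhole, and those are consecutive. So 10.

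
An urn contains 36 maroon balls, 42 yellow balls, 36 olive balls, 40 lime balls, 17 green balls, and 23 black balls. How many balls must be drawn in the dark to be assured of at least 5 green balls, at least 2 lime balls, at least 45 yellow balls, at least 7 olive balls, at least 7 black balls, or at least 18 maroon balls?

The worst case stops just short of every target: 17 maroon, all 42 yellow, 6 olive, 1 lime, 4 green, 6 black — 17 + 42 + 6 + 1 + 4 + 6 = 76 balls.
One more ball must push some color to its target, so 76 + 1 = 77.

77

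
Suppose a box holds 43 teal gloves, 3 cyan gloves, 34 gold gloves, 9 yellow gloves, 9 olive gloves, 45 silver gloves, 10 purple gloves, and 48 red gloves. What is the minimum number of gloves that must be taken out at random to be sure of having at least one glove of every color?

199

The hardest color to obtain is cyan: we could draw every other glove first — 201 − 3 = 198 gloves — without a single cyan one.
The next draw must be cyan, so 198 + 1 = 199.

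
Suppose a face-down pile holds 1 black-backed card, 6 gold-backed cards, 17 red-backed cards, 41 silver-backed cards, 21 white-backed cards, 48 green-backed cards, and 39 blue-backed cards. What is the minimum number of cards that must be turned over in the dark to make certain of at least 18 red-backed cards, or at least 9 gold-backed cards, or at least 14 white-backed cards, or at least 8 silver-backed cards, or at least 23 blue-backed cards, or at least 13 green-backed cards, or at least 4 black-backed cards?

The worst case stops just short of every target: all 1 black-backed, all 6 gold-backed, 17 red-backed, 7 silver-backed, 13 white-backed, 12 green-backed, 22 blue-backed — 1 + 6 + 17 + 7 + 13 + 12 + 22 = 78 cards.
One more card must push some back color to its target, so 78 + 1 = 79.

79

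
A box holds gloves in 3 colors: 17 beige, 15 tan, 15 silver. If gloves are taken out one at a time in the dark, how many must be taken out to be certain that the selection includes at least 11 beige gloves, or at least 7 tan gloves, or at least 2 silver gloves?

18

The worst case stops just short of every target: 10 beige, 6 tan, 1 silver — 10 + 6 + 1 = 17 gloves.
One more glove must push some color to its target, so 17 + 1 = 18.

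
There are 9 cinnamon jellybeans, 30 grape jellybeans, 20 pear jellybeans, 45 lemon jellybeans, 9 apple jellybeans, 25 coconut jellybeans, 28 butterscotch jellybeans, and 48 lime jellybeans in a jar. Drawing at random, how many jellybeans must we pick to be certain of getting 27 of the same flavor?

Treat the 8 flavors as pigeonholes.
In the worst case we take at most 26 of each flavor, but all 9 cinnamon, all 20 pear, all 9 apple, and all 25 coconut (fewer than 26), giving 9 + 26 + 20 + 26 + 9 + 25 + 26 + 26 = 167.
One more jellybean then forces some flavor to 27, so 167 + 1 = 168.

168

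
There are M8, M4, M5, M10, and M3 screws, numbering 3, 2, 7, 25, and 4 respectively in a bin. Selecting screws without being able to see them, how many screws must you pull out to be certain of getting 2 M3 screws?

To avoid M3 screws as long as possible, exhaust the other 4 sizes first.
The worst case draws every non-M3 screw first: 3 + 2 + 7 + 25 = 37.
The next 2 draws are then forced to be M3, giving 37 + 2 = 39.

39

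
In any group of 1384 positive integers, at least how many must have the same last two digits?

14

There are 100 possible two-digit endings, which serve as the pigeonholes.
If each of the 100 possible two-digit endings held at most 13, the total would be at most 100 × 13 = 1300 < 1384, a contradiction.
So at least one holds ⌈1384/100⌉ = 14.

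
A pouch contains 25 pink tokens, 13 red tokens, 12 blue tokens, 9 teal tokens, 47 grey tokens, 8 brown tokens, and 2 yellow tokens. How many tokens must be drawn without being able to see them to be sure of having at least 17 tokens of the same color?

In the worst case we take at most 16 of each color, but all 13 red, all 12 blue, all 9 teal, all 8 brown, and all 2 yellow (fewer than 16), giving 16 + 13 + 12 + 9 + 16 + 8 + 2 = 76.
One more token then forces some color to 17, so 76 + 1 = 77.

77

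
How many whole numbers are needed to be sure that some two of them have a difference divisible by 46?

47

Two integers differ by a multiple of 46 exactly when they share a remainder mod 46.
There are 46 residue classes mod 46, so 46 integers can all lie in distinct classes.
One more integer must repeat a residue, giving a difference divisible by 46. So n = 46 + 1 = 47.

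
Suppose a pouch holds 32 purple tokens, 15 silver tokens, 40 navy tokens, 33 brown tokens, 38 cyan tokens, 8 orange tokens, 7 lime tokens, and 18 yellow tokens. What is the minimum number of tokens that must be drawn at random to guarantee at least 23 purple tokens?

The worst case draws every non-purple token first: 15 + 40 + 33 + 38 + 8 + 7 + 18 = 159.
The next 23 draws are then forced to be purple, giving 159 + 23 = 182.

182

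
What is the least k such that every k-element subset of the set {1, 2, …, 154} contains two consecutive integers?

Partition {1, …, 154} into 77 pairs: {1,2}, {3,4}, …, {153,154}.
Choosing 77 integers — say the 77 even numbers 2, 4, …, 154 — takes one from each pair and avoids the property.
Choosing 78 forces two into the same pair by pigeonhole, and those are consecutive. So 78.

78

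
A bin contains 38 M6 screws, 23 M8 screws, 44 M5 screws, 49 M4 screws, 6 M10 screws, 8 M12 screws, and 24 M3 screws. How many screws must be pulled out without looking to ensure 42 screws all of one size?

182

Treat the 7 sizes as pigeonholes.
In the worst case we take at most 41 of each size, but all 38 M6, all 23 M8, all 6 M10, all 8 M12, and all 24 M3 (fewer than 41), giving 38 + 23 + 41 + 41 + 6 + 8 + 24 = 181.
One more screw then forces some size to 42, so 181 + 1 = 182.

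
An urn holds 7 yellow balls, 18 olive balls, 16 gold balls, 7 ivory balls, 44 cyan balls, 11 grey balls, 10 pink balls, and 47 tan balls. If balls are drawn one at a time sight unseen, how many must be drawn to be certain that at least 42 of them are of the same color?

In the worst case we take at most 41 of each color, but all 7 yellow, all 18 olive, all 16 gold, all 7 ivory, all 11 grey, and all 10 pink (fewer than 41), giving 7 + 18 + 16 + 7 + 41 + 11 + 10 + 41 = 151.
One more ball then forces some color to 42, so 151 + 1 = 152.

152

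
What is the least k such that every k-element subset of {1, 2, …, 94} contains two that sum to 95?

Partition {1, …, 94} into 47 pairs: {1,94}, {2,93}, …, {47,48}.
Choosing 47 integers — say the integers 1 through 47 — takes one from each pair and avoids the property.
Choosing 48 forces two into the same pair by pigeonhole, and those sum to 95. So 48.

48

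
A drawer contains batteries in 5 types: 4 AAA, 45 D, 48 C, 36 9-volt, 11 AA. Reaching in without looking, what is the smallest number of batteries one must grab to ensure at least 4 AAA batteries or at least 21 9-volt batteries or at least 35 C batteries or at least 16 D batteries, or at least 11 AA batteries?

The worst case stops just short of every target: 3 AAA, 15 D, 34 C, 20 9-volt, 10 AA — 3 + 15 + 34 + 20 + 10 = 82 batteries.
One more battery must push some type to its target, so 82 + 1 = 83.

83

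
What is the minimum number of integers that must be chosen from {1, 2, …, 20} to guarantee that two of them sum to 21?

11

Partition {1, …, 20} into 10 pairs: {1,20}, {2,19}, …, {10,11}.
Choosing 10 integers — say the integers 1 through 10 — takes one from each pair and avoids the property.
Choosing 11 forces two into the same pair by pigeonhole, and those sum to 21. So 11.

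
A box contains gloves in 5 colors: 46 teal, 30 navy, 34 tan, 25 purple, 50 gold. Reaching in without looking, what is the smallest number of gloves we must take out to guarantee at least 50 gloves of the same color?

Treat the 5 colors as pigeonholes.
In the worst case we take at most 49 of each color, but all 46 teal, all 30 navy, all 34 tan, and all 25 purple (fewer than 49), giving 46 + 30 + 34 + 25 + 49 = 184.
One more glove then forces some color to 50, so 184 + 1 = 185.

185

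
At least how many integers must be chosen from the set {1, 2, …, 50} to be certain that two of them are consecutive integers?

Partition {1, …, 50} into 25 pairs: {1,2}, {3,4}, …, {49,50}.
Choosing 25 integers — say the 25 even numbers 2, 4, …, 50 — takes one from each pair and avoids the property.
Choosing 26 forces two into the same pair by pigeonhole, and those are consecutive. So 26.

26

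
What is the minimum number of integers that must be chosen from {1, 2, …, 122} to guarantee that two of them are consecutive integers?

62

Partition {1, …, 122} into 61 pairs: {1,2}, {3,4}, …, {121,122}.
Choosing 61 integers — say the 61 even numbers 2, 4, …, 122 — takes one from each pair and avoids the property.
Choosing 62 forces two into the same pair by pigeonhole, and those are consecutive. So 62.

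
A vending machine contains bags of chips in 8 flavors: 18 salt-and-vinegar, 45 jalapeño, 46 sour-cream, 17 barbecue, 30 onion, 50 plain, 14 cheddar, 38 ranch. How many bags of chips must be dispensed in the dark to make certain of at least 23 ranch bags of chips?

243

The worst case draws every non-ranch bag of chips first: 18 + 45 + 46 + 17 + 30 + 50 + 14 = 220.
The next 23 draws are then forced to be ranch, giving 220 + 23 = 243.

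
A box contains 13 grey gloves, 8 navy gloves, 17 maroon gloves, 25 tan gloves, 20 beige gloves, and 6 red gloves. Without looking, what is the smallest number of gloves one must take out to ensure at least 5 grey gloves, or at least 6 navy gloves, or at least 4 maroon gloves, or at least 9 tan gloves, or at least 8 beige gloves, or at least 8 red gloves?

34

Each of the 6 colors has its own threshold; avoid all of them simultaneously.
The worst case stops just short of every target: 4 grey, 5 navy, 3 maroon, 8 tan, 7 beige, all 6 red — 4 + 5 + 3 + 8 + 7 + 6 = 33 gloves.
One more glove must push some color to its target, so 33 + 1 = 34.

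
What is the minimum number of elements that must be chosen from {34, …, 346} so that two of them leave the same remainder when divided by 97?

98

Use the pigeonhole principle on residue classes: group the integers by remainder mod 97; there are 97 residue classes, each nonempty in this range.
Choosing one from each class (97 integers) avoids any shared remainder.
One more choice must repeat a class, so two differ by a multiple of 97. Hence 97 + 1 = 98.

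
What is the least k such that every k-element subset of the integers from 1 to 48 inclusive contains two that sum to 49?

25

Partition {1, …, 48} into 24 pairs: {1,48}, {2,47}, …, {24,25}.
Choosing 24 integers — say the integers 1 through 24 — takes one from each pair and avoids the property.
Choosing 25 forces two into the same pair by pigeonhole, and those sum to 49. So 25.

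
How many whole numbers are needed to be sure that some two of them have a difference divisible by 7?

Two integers differ by a multiple of 7 exactly when they share a remainder mod 7.
There are 7 residue classes mod 7, so 7 integers can all lie in distinct classes.
One more integer must repeat a residue, giving a difference divisible by 7. So n = 7 + 1 = 8.

8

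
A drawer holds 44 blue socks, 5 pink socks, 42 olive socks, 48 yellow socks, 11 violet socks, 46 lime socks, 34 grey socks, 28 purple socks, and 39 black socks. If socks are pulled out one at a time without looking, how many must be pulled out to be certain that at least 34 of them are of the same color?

243

Treat the 9 colors as pigeonholes.
In the worst case we take at most 33 of each color, but all 5 pink, all 11 violet, and all 28 purple (fewer than 33), giving 33 + 5 + 33 + 33 + 11 + 33 + 33 + 28 + 33 = 242.
One more sock then forces some color to 34, so 242 + 1 = 243.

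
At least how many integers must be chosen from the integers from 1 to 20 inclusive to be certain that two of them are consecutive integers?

Partition {1, …, 20} into 10 pairs: {1,2}, {3,4}, …, {19,20}.
Choosing 10 integers — say the 10 even numbers 2, 4, …, 20 — takes one from each pair and avoids the property.
Choosing 11 forces two into the same pair by pigeonhole, and those are consecutive. So 11.

11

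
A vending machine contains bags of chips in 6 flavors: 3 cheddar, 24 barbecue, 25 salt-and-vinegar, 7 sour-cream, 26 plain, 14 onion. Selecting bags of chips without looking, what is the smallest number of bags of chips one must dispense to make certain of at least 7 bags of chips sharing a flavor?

In the worst case we take at most 6 of each flavor, but all 3 cheddar (fewer than 6), giving 3 + 6 + 6 + 6 + 6 + 6 = 33.
One more bag of chips then forces some flavor to 7, so 33 + 1 = 34.

34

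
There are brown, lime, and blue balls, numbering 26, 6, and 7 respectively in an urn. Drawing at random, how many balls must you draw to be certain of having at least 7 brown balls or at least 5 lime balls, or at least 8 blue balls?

18

The worst case stops just short of every target: 6 brown, 4 lime, 7 blue — 6 + 4 + 7 = 17 balls.
One more ball must push some color to its target, so 17 + 1 = 18.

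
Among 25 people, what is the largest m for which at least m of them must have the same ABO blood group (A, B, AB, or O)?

There are 4 ABO blood groups, which serve as the pigeonholes.
If each of the 4 ABO blood groups held at most 6, the total would be at most 4 × 6 = 24 < 25, a contradiction.
So at least one holds ⌈25/4⌉ = 7.

7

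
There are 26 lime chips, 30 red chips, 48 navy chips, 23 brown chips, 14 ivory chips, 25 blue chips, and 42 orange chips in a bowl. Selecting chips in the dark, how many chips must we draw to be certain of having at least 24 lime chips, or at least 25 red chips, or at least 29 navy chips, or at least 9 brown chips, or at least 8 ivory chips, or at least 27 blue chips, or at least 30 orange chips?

145

Each of the 7 colors has its own threshold; avoid all of them simultaneously.
The worst case stops just short of every target: 23 lime, 24 red, 28 navy, 8 brown, 7 ivory, all 25 blue, 29 orange — 23 + 24 + 28 + 8 + 7 + 25 + 29 = 144 chips.
One more chip must push some color to its target, so 144 + 1 = 145.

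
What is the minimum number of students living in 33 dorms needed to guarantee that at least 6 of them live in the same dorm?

There are 33 dorms acting as pigeonholes.
With 33 × 5 = 165 students we could place exactly 5 in each, with no class reaching 6.
One more forces some class to hold 6, so 165 + 1 = 166.

166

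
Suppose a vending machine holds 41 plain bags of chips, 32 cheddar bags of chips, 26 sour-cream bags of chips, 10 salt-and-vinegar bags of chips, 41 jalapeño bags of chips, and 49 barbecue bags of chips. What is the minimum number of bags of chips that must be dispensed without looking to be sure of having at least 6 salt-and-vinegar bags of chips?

195

The worst case draws every non-salt-and-vinegar bag of chips first: 41 + 32 + 26 + 41 + 49 = 189.
The next 6 draws are then forced to be salt-and-vinegar, giving 189 + 6 = 195.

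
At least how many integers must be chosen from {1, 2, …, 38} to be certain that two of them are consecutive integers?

20

Partition {1, …, 38} into 19 pairs: {1,2}, {3,4}, …, {37,38}.
Choosing 19 integers — say the 19 even numbers 2, 4, …, 38 — takes one from each pair and avoids the property.
Choosing 20 forces two into the same pair by pigeonhole, and those are consecutive. So 20.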